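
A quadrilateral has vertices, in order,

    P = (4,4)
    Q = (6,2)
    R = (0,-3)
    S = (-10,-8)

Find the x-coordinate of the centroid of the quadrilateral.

Apply the surveyor's formula. First the cross-terms c_i = x_i·y_{i+1} − x_{i+1}·y_i:
  -16, -18, -30, -8  ⇒  2A = -72, A = -36.
Then Σ (x_i + x_{i+1})·c_i = 80, so x̄ = 80 / (6·(-36)) = -10/27.

-10/27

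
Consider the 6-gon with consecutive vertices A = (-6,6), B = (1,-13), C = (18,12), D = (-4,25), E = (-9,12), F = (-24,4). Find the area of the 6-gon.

562.5

Apply the surveyor's formula: 2A = Σ (x_i·y_{i+1} − x_{i+1}·y_i), indices taken mod 6.
Cross-terms: 72, 246, 498, 177, 252, -120  ⇒  Σ = 1125
Area = |Σ|/2 = 562.5.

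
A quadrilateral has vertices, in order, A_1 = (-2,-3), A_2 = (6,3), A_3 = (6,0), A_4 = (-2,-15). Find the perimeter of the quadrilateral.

|A_1A_2| = √((8)² + (6)²) = √100 = 10
|A_2A_3| = √((0)² + (-3)²) = √9 = 3
|A_3A_4| = √((-8)² + (-15)²) = √289 = 17
|A_4A_1| = √((0)² + (12)²) = √144 = 12
Perimeter = 10 + 3 + 17 + 12 = 42.

42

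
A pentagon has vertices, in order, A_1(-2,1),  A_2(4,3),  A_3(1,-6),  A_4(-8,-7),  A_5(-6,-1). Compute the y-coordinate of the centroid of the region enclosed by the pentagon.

-514/201

Apply the surveyor's formula. First the cross-terms c_i = x_i·y_{i+1} − x_{i+1}·y_i:
  -10, -27, -55, -34, -8  ⇒  2A = -134, A = -67.
Then Σ (y_i + y_{i+1})·c_i = 1028, so ȳ = 1028 / (6·(-67)) = -514/201.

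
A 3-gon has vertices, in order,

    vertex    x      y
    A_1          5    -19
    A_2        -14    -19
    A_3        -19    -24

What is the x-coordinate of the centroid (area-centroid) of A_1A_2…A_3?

Apply the surveyor's formula. First the cross-terms c_i = x_i·y_{i+1} − x_{i+1}·y_i:
  -361, -25, 481  ⇒  2A = 95, A = 47.5.
Then Σ (x_i + x_{i+1})·c_i = -2660, so x̄ = -2660 / (6·47.5) = -28/3.

-28/3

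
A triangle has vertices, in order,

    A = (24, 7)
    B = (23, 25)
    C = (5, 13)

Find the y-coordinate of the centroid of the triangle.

Apply Gauss's area formula. First the cross-terms c_i = x_i·y_{i+1} − x_{i+1}·y_i:
  439, 174, -277  ⇒  2A = 336, A = 168.
Then Σ (y_i + y_{i+1})·c_i = 15120, so ȳ = 15120 / (6·168) = 15.

15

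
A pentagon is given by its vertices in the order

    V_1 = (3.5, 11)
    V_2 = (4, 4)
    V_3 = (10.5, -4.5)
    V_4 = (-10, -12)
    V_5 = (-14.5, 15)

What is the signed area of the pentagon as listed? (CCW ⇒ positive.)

-398.5

Apply the shoelace formula: 2A = Σ (x_i·y_{i+1} − x_{i+1}·y_i), indices taken mod 5.
Σ = (-30) + (-60) + (-171) + (-324) + (-212) = -797
Signed area = Σ/2 = -398.5 (negative ⇒ clockwise traversal).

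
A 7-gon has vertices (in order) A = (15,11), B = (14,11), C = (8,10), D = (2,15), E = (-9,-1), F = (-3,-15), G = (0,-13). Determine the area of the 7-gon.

Σ = (11) + (52) + (100) + (133) + (132) + (39) + (195) = 662
Area = |Σ|/2 = 331.

331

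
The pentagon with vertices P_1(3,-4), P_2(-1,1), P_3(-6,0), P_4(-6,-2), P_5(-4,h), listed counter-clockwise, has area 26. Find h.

-3

The doubled signed area Σ (x_i y_{i+1} − x_{i+1} y_i) is linear in h.
With h=0 it equals 25; the coefficient of h is -9 (from the two edges through P_5).
So -9·h + 25 = 2·26 = 52 ⇒ h = -3.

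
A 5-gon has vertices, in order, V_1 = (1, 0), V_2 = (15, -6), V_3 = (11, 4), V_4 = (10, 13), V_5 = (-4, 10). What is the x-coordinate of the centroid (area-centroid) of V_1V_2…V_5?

Apply the shoelace formula. First the cross-terms c_i = x_i·y_{i+1} − x_{i+1}·y_i:
  -6, 126, 103, 152, -10  ⇒  2A = 365, A = 182.5.
Then Σ (x_i + x_{i+1})·c_i = 6285, so x̄ = 6285 / (6·182.5) = 419/73.

419/73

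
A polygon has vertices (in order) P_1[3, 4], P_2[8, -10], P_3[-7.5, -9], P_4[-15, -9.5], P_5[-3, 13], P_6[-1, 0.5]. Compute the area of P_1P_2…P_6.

Σ = (-62) + (-147) + (-63.75) + (-223.5) + (11.5) + (-5.5) = -490.25
Area = |Σ|/2 = 245.125.

245.125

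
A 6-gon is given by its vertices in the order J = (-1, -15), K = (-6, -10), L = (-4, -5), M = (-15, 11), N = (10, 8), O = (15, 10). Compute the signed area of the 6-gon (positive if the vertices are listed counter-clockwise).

-337

J→K: (-1)(-10) − (-6)(-15) = -80
K→L: (-6)(-5) − (-4)(-10) = -10
L→M: (-4)(11) − (-15)(-5) = -119
M→N: (-15)(8) − (10)(11) = -230
N→O: (10)(10) − (15)(8) = -20
O→J: (15)(-15) − (-1)(10) = -215
Σ = -674
Signed area = Σ/2 = -337 (negative ⇒ clockwise traversal).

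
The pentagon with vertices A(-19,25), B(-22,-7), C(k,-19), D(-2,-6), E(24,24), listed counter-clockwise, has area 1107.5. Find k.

0

Write out the shoelace sum; only the two edges meeting at C involve k:
2·Area = [((-22)·(-19) − k·(-7)) + (k·(-6) − (-2)·(-19))] + 1835
       = 1·k + 2215 = 2215
⇒ k = 0.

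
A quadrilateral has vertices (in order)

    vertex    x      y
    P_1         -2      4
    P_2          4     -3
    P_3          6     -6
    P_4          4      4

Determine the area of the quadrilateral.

28

Σ = (-10) + (-6) + (48) + (24) = 56
Area = |Σ|/2 = 28.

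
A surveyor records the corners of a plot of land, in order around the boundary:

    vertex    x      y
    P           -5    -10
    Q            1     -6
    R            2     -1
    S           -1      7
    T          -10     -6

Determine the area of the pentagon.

Σ = (40) + (11) + (13) + (76) + (70) = 210
Area = |Σ|/2 = 105.

105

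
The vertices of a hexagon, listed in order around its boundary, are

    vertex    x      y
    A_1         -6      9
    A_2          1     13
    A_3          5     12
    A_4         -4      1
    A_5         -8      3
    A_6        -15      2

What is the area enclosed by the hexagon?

Cross-terms: -87, -53, 53, -4, 29, -123  ⇒  Σ = -185
Area = |Σ|/2 = 92.5.

92.5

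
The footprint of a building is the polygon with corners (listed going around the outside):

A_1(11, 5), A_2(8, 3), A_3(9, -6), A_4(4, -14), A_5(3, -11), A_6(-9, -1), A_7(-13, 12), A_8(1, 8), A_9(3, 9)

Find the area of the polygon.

Σ = (-7) + (-75) + (-102) + (-2) + (-102) + (-121) + (-116) + (-15) + (-84) = -624
Area = |Σ|/2 = 312.

312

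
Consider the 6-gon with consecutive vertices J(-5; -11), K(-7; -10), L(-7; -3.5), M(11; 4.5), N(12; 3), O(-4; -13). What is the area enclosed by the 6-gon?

125.75

Apply the shoelace formula: 2A = Σ (x_i·y_{i+1} − x_{i+1}·y_i), indices taken mod 6.
J→K: (-5)(-10) − (-7)(-11) = -27
K→L: (-7)(-3.5) − (-7)(-10) = -45.5
L→M: (-7)(4.5) − (11)(-3.5) = 7
M→N: (11)(3) − (12)(4.5) = -21
N→O: (12)(-13) − (-4)(3) = -144
O→J: (-4)(-11) − (-5)(-13) = -21
Σ = -251.5
Area = |Σ|/2 = 125.75.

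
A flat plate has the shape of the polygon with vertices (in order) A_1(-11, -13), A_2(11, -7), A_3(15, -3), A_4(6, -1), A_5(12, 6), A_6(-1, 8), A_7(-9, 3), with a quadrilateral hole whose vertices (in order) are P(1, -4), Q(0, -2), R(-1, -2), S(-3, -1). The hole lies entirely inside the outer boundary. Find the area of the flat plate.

330

Outer boundary:
Apply the shoelace (surveyor's) formula: 2A = Σ (x_i·y_{i+1} − x_{i+1}·y_i), indices taken mod 7.
Σ = (220) + (72) + (3) + (48) + (102) + (69) + (150) = 664
Area = |Σ|/2 = 332.
Hole:
Apply the shoelace (surveyor's) formula: 2A = Σ (x_i·y_{i+1} − x_{i+1}·y_i), indices taken mod 4.
P→Q: (1)(-2) − (0)(-4) = -2
Q→R: (0)(-2) − (-1)(-2) = -2
R→S: (-1)(-1) − (-3)(-2) = -5
S→P: (-3)(-4) − (1)(-1) = 13
Σ = 4
Area = |Σ|/2 = 2.
Net area = 332 − 2 = 330.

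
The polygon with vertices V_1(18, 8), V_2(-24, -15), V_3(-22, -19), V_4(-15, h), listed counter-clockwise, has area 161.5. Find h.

-17

The doubled signed area Σ (x_i y_{i+1} − x_{i+1} y_i) is linear in h.
With h=0 it equals -357; the coefficient of h is -40 (from the two edges through V_4).
So -40·h + -357 = 2·161.5 = 323 ⇒ h = -17.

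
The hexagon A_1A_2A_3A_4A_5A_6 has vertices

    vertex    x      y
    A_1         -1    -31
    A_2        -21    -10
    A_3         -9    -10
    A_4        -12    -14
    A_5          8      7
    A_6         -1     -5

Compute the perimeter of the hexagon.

|A_1A_2| = √((-20)² + (21)²) = √841 = 29
|A_2A_3| = √((12)² + (0)²) = √144 = 12
|A_3A_4| = √((-3)² + (-4)²) = √25 = 5
|A_4A_5| = √((20)² + (21)²) = √841 = 29
|A_5A_6| = √((-9)² + (-12)²) = √225 = 15
|A_6A_1| = √((0)² + (-26)²) = √676 = 26
Perimeter = 29 + 12 + 5 + 29 + 15 + 26 = 116.

116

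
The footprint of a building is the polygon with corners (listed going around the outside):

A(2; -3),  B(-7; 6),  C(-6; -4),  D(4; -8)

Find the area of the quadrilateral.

Apply Gauss's area formula: 2A = Σ (x_i·y_{i+1} − x_{i+1}·y_i), indices taken mod 4.
Σ = (-9) + (64) + (64) + (4) = 123
Area = |Σ|/2 = 61.5.

61.5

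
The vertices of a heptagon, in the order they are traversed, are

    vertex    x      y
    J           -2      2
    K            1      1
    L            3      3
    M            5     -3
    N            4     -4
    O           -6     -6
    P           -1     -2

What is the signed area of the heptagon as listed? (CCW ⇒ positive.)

-42

Apply the shoelace (surveyor's) formula: 2A = Σ (x_i·y_{i+1} − x_{i+1}·y_i), indices taken mod 7.
Σ = (-4) + (0) + (-24) + (-8) + (-48) + (6) + (-6) = -84
Signed area = Σ/2 = -42 (negative ⇒ clockwise traversal).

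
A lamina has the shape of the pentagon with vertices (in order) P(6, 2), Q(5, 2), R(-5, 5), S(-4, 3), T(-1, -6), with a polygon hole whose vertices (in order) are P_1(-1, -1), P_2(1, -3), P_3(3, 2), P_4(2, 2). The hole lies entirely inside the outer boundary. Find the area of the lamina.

Outer boundary:
Apply the shoelace formula: 2A = Σ (x_i·y_{i+1} − x_{i+1}·y_i), indices taken mod 5.
P→Q: (6)(2) − (5)(2) = 2
Q→R: (5)(5) − (-5)(2) = 35
R→S: (-5)(3) − (-4)(5) = 5
S→T: (-4)(-6) − (-1)(3) = 27
T→P: (-1)(2) − (6)(-6) = 34
Σ = 103
Area = |Σ|/2 = 51.5.
Hole:
Apply Gauss's area formula: 2A = Σ (x_i·y_{i+1} − x_{i+1}·y_i), indices taken mod 4.
Cross-terms: 4, 11, 2, 0  ⇒  Σ = 17
Area = |Σ|/2 = 8.5.
Net area = 51.5 − 8.5 = 43.

43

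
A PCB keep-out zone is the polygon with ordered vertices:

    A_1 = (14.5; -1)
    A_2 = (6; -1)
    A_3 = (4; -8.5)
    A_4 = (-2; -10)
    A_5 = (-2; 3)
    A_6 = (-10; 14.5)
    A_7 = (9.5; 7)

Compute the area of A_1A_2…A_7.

228.125

Σ = (-8.5) + (-47) + (-57) + (-26) + (1) + (-207.75) + (-111) = -456.25
Area = |Σ|/2 = 228.125.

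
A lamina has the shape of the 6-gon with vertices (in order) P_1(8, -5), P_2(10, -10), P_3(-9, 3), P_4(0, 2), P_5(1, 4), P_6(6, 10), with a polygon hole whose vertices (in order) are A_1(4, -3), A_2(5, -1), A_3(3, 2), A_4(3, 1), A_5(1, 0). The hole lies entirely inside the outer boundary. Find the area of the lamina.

Outer boundary:
Apply Gauss's area formula: 2A = Σ (x_i·y_{i+1} − x_{i+1}·y_i), indices taken mod 6.
Cross-terms: -30, -60, -18, -2, -14, -110  ⇒  Σ = -234
Area = |Σ|/2 = 117.
Hole:
Apply the shoelace formula: 2A = Σ (x_i·y_{i+1} − x_{i+1}·y_i), indices taken mod 5.
Σ = (11) + (13) + (-3) + (-1) + (-3) = 17
Area = |Σ|/2 = 8.5.
Net area = 117 − 8.5 = 108.5.

108.5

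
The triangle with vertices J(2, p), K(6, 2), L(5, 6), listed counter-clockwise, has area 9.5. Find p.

-1

The doubled signed area Σ (x_i y_{i+1} − x_{i+1} y_i) is linear in p.
With p=0 it equals 18; the coefficient of p is -1 (from the two edges through J).
So -1·p + 18 = 2·9.5 = 19 ⇒ p = -1.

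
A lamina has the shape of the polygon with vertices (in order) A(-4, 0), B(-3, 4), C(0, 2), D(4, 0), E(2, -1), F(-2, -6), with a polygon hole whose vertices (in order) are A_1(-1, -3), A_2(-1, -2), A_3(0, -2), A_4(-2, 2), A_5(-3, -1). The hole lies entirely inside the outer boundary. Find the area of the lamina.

Outer boundary:
Apply Gauss's area formula: 2A = Σ (x_i·y_{i+1} − x_{i+1}·y_i), indices taken mod 6.
Cross-terms: -16, -6, -8, -4, -14, -24  ⇒  Σ = -72
Area = |Σ|/2 = 36.
Hole:
Σ = (-1) + (2) + (-4) + (8) + (8) = 13
Area = |Σ|/2 = 6.5.
Net area = 36 − 6.5 = 29.5.

29.5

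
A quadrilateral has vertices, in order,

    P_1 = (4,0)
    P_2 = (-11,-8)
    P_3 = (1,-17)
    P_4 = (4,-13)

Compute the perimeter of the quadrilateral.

50

|P_1P_2| = √((-15)² + (-8)²) = √289 = 17
|P_2P_3| = √((12)² + (-9)²) = √225 = 15
|P_3P_4| = √((3)² + (4)²) = √25 = 5
|P_4P_1| = √((0)² + (13)²) = √169 = 13
Perimeter = 17 + 15 + 5 + 13 = 50.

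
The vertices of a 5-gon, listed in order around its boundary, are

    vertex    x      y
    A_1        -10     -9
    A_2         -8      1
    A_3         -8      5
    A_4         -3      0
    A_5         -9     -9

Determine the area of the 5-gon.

40.5

Apply Gauss's area formula: 2A = Σ (x_i·y_{i+1} − x_{i+1}·y_i), indices taken mod 5.
Cross-terms: -82, -32, 15, 27, -9  ⇒  Σ = -81
Area = |Σ|/2 = 40.5.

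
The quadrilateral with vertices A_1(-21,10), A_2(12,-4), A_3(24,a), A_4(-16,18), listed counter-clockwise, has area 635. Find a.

The doubled signed area Σ (x_i y_{i+1} − x_{i+1} y_i) is linear in a.
With a=0 it equals 710; the coefficient of a is 28 (from the two edges through A_3).
So 28·a + 710 = 2·635 = 1270 ⇒ a = 20.

20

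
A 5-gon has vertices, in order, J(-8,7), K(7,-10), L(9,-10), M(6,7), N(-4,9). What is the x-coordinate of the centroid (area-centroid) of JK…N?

Apply the shoelace formula. First the cross-terms c_i = x_i·y_{i+1} − x_{i+1}·y_i:
  31, 20, 123, 82, 44  ⇒  2A = 300, A = 150.
Then Σ (x_i + x_{i+1})·c_i = 1770, so x̄ = 1770 / (6·150) = 59/30.

59/30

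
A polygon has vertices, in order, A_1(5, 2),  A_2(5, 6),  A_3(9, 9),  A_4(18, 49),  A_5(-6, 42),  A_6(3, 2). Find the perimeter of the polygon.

|A_1A_2| = √((0)² + (4)²) = √16 = 4
|A_2A_3| = √((4)² + (3)²) = √25 = 5
|A_3A_4| = √((9)² + (40)²) = √1681 = 41
|A_4A_5| = √((-24)² + (-7)²) = √625 = 25
|A_5A_6| = √((9)² + (-40)²) = √1681 = 41
|A_6A_1| = √((2)² + (0)²) = √4 = 2
Perimeter = 4 + 5 + 41 + 25 + 41 + 2 = 118.

118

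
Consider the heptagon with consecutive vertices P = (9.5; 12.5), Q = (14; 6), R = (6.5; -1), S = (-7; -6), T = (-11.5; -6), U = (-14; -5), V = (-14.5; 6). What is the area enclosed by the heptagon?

Apply Gauss's area formula: 2A = Σ (x_i·y_{i+1} − x_{i+1}·y_i), indices taken mod 7.
Σ = (-118) + (-53) + (-46) + (-27) + (-26.5) + (-156.5) + (-238.25) = -665.25
Area = |Σ|/2 = 332.625.

332.625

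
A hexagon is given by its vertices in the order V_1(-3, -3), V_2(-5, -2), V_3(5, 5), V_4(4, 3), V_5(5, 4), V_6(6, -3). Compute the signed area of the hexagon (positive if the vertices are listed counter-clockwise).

Apply the surveyor's formula: 2A = Σ (x_i·y_{i+1} − x_{i+1}·y_i), indices taken mod 6.
Σ = (-9) + (-15) + (-5) + (1) + (-39) + (-27) = -94
Signed area = Σ/2 = -47 (negative ⇒ clockwise traversal).

-47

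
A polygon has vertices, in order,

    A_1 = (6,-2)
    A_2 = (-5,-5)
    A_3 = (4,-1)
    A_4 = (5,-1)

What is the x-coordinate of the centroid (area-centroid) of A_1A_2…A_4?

50/27

Apply Gauss's area formula. First the cross-terms c_i = x_i·y_{i+1} − x_{i+1}·y_i:
  -40, 25, 1, -4  ⇒  2A = -18, A = -9.
Then Σ (x_i + x_{i+1})·c_i = -100, so x̄ = -100 / (6·(-9)) = 50/27.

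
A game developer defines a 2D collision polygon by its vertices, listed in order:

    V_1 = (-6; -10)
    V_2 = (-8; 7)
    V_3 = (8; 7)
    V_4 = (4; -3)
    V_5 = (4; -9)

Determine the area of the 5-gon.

202

Σ = (-122) + (-112) + (-52) + (-24) + (-94) = -404
Area = |Σ|/2 = 202.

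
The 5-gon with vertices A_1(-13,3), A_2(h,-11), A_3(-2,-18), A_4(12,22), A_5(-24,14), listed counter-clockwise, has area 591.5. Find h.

The doubled signed area Σ (x_i y_{i+1} − x_{i+1} y_i) is linear in h.
With h=0 it equals 1099; the coefficient of h is -21 (from the two edges through A_2).
So -21·h + 1099 = 2·591.5 = 1183 ⇒ h = -4.

-4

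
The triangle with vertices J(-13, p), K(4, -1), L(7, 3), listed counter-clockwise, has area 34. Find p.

-1

Write out the shoelace sum; only the two edges meeting at J involve p:
2·Area = [(7·p − (-13)·3) + ((-13)·(-1) − 4·p)] + 19
       = 3·p + 71 = 68
⇒ p = -1.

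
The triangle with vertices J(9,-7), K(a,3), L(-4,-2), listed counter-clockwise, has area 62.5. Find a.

The doubled signed area Σ (x_i y_{i+1} − x_{i+1} y_i) is linear in a.
With a=0 it equals 85; the coefficient of a is 5 (from the two edges through K).
So 5·a + 85 = 2·62.5 = 125 ⇒ a = 8.

8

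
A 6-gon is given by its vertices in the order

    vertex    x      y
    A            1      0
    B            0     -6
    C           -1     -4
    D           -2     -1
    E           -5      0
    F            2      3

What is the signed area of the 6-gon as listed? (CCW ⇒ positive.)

Apply Gauss's area formula: 2A = Σ (x_i·y_{i+1} − x_{i+1}·y_i), indices taken mod 6.
A→B: (1)(-6) − (0)(0) = -6
B→C: (0)(-4) − (-1)(-6) = -6
C→D: (-1)(-1) − (-2)(-4) = -7
D→E: (-2)(0) − (-5)(-1) = -5
E→F: (-5)(3) − (2)(0) = -15
F→A: (2)(0) − (1)(3) = -3
Σ = -42
Signed area = Σ/2 = -21 (negative ⇒ clockwise traversal).

-21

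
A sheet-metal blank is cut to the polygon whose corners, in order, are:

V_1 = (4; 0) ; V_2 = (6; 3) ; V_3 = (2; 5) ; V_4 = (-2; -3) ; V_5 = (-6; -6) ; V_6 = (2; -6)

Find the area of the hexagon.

Apply the surveyor's formula: 2A = Σ (x_i·y_{i+1} − x_{i+1}·y_i), indices taken mod 6.
Σ = (12) + (24) + (4) + (-6) + (48) + (24) = 106
Area = |Σ|/2 = 53.

53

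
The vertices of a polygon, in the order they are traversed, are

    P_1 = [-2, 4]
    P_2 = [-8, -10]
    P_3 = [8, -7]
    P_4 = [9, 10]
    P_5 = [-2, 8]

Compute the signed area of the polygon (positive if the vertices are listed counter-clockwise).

215.5

Σ = (52) + (136) + (143) + (92) + (8) = 431
Signed area = Σ/2 = 215.5 (positive ⇒ counter-clockwise traversal).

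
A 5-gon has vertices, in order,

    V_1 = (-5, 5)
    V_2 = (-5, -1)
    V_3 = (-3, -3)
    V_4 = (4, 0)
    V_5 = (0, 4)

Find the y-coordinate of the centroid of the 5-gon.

28/27

Apply the surveyor's formula. First the cross-terms c_i = x_i·y_{i+1} − x_{i+1}·y_i:
  30, 12, 12, 16, 20  ⇒  2A = 90, A = 45.
Then Σ (y_i + y_{i+1})·c_i = 280, so ȳ = 280 / (6·45) = 28/27.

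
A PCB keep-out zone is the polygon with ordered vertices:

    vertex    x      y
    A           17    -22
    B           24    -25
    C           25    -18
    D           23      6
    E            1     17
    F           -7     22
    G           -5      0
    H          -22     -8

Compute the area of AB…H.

Apply the shoelace (surveyor's) formula: 2A = Σ (x_i·y_{i+1} − x_{i+1}·y_i), indices taken mod 8.
Σ = (103) + (193) + (564) + (385) + (141) + (110) + (40) + (620) = 2156
Area = |Σ|/2 = 1078.

1078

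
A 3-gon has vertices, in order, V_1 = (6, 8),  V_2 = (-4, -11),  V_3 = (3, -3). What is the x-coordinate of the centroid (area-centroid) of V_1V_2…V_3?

Apply the shoelace (surveyor's) formula. First the cross-terms c_i = x_i·y_{i+1} − x_{i+1}·y_i:
  -34, 45, 42  ⇒  2A = 53, A = 26.5.
Then Σ (x_i + x_{i+1})·c_i = 265, so x̄ = 265 / (6·26.5) = 5/3.

5/3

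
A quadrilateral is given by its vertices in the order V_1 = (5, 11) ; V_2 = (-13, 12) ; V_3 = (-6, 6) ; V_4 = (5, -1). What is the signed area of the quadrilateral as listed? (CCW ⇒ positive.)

116.5

Apply the shoelace (surveyor's) formula: 2A = Σ (x_i·y_{i+1} − x_{i+1}·y_i), indices taken mod 4.
V_1→V_2: (5)(12) − (-13)(11) = 203
V_2→V_3: (-13)(6) − (-6)(12) = -6
V_3→V_4: (-6)(-1) − (5)(6) = -24
V_4→V_1: (5)(11) − (5)(-1) = 60
Σ = 233
Signed area = Σ/2 = 116.5 (positive ⇒ counter-clockwise traversal).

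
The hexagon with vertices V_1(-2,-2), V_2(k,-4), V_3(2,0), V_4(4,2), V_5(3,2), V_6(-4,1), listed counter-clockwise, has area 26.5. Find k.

5

The doubled signed area Σ (x_i y_{i+1} − x_{i+1} y_i) is linear in k.
With k=0 it equals 43; the coefficient of k is 2 (from the two edges through V_2).
So 2·k + 43 = 2·26.5 = 53 ⇒ k = 5.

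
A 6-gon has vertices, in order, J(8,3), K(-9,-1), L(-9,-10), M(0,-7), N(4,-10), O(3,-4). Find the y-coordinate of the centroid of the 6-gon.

-293/82

Apply Gauss's area formula. First the cross-terms c_i = x_i·y_{i+1} − x_{i+1}·y_i:
  19, 81, 63, 28, 14, 41  ⇒  2A = 246, A = 123.
Then Σ (y_i + y_{i+1})·c_i = -2637, so ȳ = -2637 / (6·123) = -293/82.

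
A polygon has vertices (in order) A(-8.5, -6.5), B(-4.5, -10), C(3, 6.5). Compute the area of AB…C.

46.125

Apply the shoelace (surveyor's) formula: 2A = Σ (x_i·y_{i+1} − x_{i+1}·y_i), indices taken mod 3.
Cross-terms: 55.75, 0.75, 35.75  ⇒  Σ = 92.25
Area = |Σ|/2 = 46.125.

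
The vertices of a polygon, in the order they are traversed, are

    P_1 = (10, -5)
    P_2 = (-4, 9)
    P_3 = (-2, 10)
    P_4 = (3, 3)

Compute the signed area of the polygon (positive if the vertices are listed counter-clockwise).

-16.5

Apply the shoelace formula: 2A = Σ (x_i·y_{i+1} − x_{i+1}·y_i), indices taken mod 4.
Σ = (70) + (-22) + (-36) + (-45) = -33
Signed area = Σ/2 = -16.5 (negative ⇒ clockwise traversal).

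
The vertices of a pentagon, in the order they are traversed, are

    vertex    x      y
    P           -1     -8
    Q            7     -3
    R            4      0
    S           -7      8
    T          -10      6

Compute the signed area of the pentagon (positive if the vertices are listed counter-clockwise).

Apply the shoelace (surveyor's) formula: 2A = Σ (x_i·y_{i+1} − x_{i+1}·y_i), indices taken mod 5.
P→Q: (-1)(-3) − (7)(-8) = 59
Q→R: (7)(0) − (4)(-3) = 12
R→S: (4)(8) − (-7)(0) = 32
S→T: (-7)(6) − (-10)(8) = 38
T→P: (-10)(-8) − (-1)(6) = 86
Σ = 227
Signed area = Σ/2 = 113.5 (positive ⇒ counter-clockwise traversal).

113.5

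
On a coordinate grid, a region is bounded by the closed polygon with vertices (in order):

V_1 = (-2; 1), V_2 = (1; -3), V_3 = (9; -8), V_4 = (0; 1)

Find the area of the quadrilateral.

17.5

Apply Gauss's area formula: 2A = Σ (x_i·y_{i+1} − x_{i+1}·y_i), indices taken mod 4.
Σ = (5) + (19) + (9) + (2) = 35
Area = |Σ|/2 = 17.5.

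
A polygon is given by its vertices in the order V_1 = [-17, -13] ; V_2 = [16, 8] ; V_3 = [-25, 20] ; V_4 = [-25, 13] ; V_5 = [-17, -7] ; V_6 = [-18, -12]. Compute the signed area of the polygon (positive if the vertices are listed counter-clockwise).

635.5

Apply the shoelace (surveyor's) formula: 2A = Σ (x_i·y_{i+1} − x_{i+1}·y_i), indices taken mod 6.
Σ = (72) + (520) + (175) + (396) + (78) + (30) = 1271
Signed area = Σ/2 = 635.5 (positive ⇒ counter-clockwise traversal).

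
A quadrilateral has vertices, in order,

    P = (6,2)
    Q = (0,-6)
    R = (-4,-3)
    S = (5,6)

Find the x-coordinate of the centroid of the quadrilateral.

Apply the surveyor's formula. First the cross-terms c_i = x_i·y_{i+1} − x_{i+1}·y_i:
  -36, -24, -9, -26  ⇒  2A = -95, A = -47.5.
Then Σ (x_i + x_{i+1})·c_i = -415, so x̄ = -415 / (6·(-47.5)) = 83/57.

83/57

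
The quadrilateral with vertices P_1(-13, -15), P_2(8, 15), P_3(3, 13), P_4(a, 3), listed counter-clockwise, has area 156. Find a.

Write out the shoelace sum; only the two edges meeting at P_4 involve a:
2·Area = [(3·3 − a·13) + (a·(-15) − (-13)·3)] + -16
       = -28·a + 32 = 312
⇒ a = -10.

-10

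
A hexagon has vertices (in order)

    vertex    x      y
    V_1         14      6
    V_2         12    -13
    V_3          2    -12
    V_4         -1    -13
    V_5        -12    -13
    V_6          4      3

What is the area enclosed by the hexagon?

277.5

Apply the shoelace (surveyor's) formula: 2A = Σ (x_i·y_{i+1} − x_{i+1}·y_i), indices taken mod 6.
Σ = (-254) + (-118) + (-38) + (-143) + (16) + (-18) = -555
Area = |Σ|/2 = 277.5.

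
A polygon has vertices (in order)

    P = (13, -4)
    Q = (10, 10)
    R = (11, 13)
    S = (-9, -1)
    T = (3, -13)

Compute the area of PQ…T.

Apply the shoelace formula: 2A = Σ (x_i·y_{i+1} − x_{i+1}·y_i), indices taken mod 5.
Cross-terms: 170, 20, 106, 120, 157  ⇒  Σ = 573
Area = |Σ|/2 = 286.5.

286.5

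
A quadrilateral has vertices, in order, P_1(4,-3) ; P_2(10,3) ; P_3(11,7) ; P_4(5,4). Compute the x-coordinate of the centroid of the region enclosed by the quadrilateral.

Apply the shoelace (surveyor's) formula. First the cross-terms c_i = x_i·y_{i+1} − x_{i+1}·y_i:
  42, 37, 9, -31  ⇒  2A = 57, A = 28.5.
Then Σ (x_i + x_{i+1})·c_i = 1230, so x̄ = 1230 / (6·28.5) = 410/57.

410/57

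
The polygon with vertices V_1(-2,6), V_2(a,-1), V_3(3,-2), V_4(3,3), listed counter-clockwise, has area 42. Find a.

-5

Write out the shoelace sum; only the two edges meeting at V_2 involve a:
2·Area = [((-2)·(-1) − a·6) + (a·(-2) − 3·(-1))] + 39
       = -8·a + 44 = 84
⇒ a = -5.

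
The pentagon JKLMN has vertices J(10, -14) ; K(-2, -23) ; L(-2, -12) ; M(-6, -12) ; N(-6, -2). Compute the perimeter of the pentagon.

60

|JK| = √((-12)² + (-9)²) = √225 = 15
|KL| = √((0)² + (11)²) = √121 = 11
|LM| = √((-4)² + (0)²) = √16 = 4
|MN| = √((0)² + (10)²) = √100 = 10
|NJ| = √((16)² + (-12)²) = √400 = 20
Perimeter = 15 + 11 + 4 + 10 + 20 = 60.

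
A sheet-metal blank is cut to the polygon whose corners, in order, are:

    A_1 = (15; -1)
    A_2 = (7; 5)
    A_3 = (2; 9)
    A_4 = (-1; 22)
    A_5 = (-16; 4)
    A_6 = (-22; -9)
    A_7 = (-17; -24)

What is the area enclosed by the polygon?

760

Apply the shoelace formula: 2A = Σ (x_i·y_{i+1} − x_{i+1}·y_i), indices taken mod 7.
Σ = (82) + (53) + (53) + (348) + (232) + (375) + (377) = 1520
Area = |Σ|/2 = 760.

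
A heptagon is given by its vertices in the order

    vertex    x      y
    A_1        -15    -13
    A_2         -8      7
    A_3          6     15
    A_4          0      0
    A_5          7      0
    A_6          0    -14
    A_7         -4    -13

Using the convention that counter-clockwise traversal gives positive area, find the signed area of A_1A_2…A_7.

-334

Apply the shoelace formula: 2A = Σ (x_i·y_{i+1} − x_{i+1}·y_i), indices taken mod 7.
Σ = (-209) + (-162) + (0) + (0) + (-98) + (-56) + (-143) = -668
Signed area = Σ/2 = -334 (negative ⇒ clockwise traversal).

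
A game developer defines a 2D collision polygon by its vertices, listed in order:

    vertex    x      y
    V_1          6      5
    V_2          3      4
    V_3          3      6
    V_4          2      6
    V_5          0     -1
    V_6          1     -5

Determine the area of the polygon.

27.5

Σ = (9) + (6) + (6) + (-2) + (1) + (35) = 55
Area = |Σ|/2 = 27.5.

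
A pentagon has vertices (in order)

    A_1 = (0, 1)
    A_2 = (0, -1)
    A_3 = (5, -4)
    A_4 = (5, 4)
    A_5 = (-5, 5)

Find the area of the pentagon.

Σ = (0) + (5) + (40) + (45) + (-5) = 85
Area = |Σ|/2 = 42.5.

42.5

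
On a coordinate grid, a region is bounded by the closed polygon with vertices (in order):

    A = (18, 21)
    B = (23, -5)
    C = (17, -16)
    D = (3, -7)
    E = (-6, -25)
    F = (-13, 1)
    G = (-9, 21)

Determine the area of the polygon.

1103

Apply Gauss's area formula: 2A = Σ (x_i·y_{i+1} − x_{i+1}·y_i), indices taken mod 7.
Σ = (-573) + (-283) + (-71) + (-117) + (-331) + (-264) + (-567) = -2206
Area = |Σ|/2 = 1103.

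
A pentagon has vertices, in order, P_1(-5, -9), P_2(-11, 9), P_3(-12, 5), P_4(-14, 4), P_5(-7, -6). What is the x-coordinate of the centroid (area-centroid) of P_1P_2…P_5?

Apply the shoelace (surveyor's) formula. First the cross-terms c_i = x_i·y_{i+1} − x_{i+1}·y_i:
  -144, 53, 22, 112, 33  ⇒  2A = 76, A = 38.
Then Σ (x_i + x_{i+1})·c_i = -2235, so x̄ = -2235 / (6·38) = -745/76.

-745/76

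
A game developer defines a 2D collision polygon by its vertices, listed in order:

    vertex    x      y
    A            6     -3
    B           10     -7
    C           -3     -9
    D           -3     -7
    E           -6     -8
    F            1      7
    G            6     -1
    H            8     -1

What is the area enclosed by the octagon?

120

Σ = (-12) + (-111) + (-6) + (-18) + (-34) + (-43) + (2) + (-18) = -240
Area = |Σ|/2 = 120.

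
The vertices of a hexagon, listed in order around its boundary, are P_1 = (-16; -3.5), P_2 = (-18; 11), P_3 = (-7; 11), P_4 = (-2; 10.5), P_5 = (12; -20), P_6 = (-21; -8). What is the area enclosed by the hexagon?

534

Apply the shoelace formula: 2A = Σ (x_i·y_{i+1} − x_{i+1}·y_i), indices taken mod 6.
Σ = (-239) + (-121) + (-51.5) + (-86) + (-516) + (-54.5) = -1068
Area = |Σ|/2 = 534.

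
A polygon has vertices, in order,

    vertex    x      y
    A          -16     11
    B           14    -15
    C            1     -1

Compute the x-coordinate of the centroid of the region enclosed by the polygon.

-1/3

Apply the shoelace (surveyor's) formula. First the cross-terms c_i = x_i·y_{i+1} − x_{i+1}·y_i:
  86, 1, -5  ⇒  2A = 82, A = 41.
Then Σ (x_i + x_{i+1})·c_i = -82, so x̄ = -82 / (6·41) = -1/3.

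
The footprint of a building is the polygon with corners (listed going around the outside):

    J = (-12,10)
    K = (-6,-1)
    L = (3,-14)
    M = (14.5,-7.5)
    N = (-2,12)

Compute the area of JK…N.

Apply Gauss's area formula: 2A = Σ (x_i·y_{i+1} − x_{i+1}·y_i), indices taken mod 5.
Σ = (72) + (87) + (180.5) + (159) + (124) = 622.5
Area = |Σ|/2 = 311.25.

311.25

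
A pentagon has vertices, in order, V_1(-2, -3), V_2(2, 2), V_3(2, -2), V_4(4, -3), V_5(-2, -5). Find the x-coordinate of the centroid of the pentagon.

Apply the shoelace formula. First the cross-terms c_i = x_i·y_{i+1} − x_{i+1}·y_i:
  2, -8, 2, -26, -4  ⇒  2A = -34, A = -17.
Then Σ (x_i + x_{i+1})·c_i = -56, so x̄ = -56 / (6·(-17)) = 28/51.

28/51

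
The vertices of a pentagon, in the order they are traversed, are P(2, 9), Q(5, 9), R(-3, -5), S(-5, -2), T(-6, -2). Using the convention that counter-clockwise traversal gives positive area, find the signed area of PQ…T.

Apply Gauss's area formula: 2A = Σ (x_i·y_{i+1} − x_{i+1}·y_i), indices taken mod 5.
Σ = (-27) + (2) + (-19) + (-2) + (-50) = -96
Signed area = Σ/2 = -48 (negative ⇒ clockwise traversal).

-48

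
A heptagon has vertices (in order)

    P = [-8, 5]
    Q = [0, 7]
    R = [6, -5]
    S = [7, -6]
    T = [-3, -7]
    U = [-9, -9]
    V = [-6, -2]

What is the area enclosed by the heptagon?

142

Apply Gauss's area formula: 2A = Σ (x_i·y_{i+1} − x_{i+1}·y_i), indices taken mod 7.
P→Q: (-8)(7) − (0)(5) = -56
Q→R: (0)(-5) − (6)(7) = -42
R→S: (6)(-6) − (7)(-5) = -1
S→T: (7)(-7) − (-3)(-6) = -67
T→U: (-3)(-9) − (-9)(-7) = -36
U→V: (-9)(-2) − (-6)(-9) = -36
V→P: (-6)(5) − (-8)(-2) = -46
Σ = -284
Area = |Σ|/2 = 142.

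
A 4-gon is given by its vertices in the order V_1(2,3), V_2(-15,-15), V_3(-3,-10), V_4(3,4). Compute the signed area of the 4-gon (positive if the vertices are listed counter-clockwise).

69.5

V_1→V_2: (2)(-15) − (-15)(3) = 15
V_2→V_3: (-15)(-10) − (-3)(-15) = 105
V_3→V_4: (-3)(4) − (3)(-10) = 18
V_4→V_1: (3)(3) − (2)(4) = 1
Σ = 139
Signed area = Σ/2 = 69.5 (positive ⇒ counter-clockwise traversal).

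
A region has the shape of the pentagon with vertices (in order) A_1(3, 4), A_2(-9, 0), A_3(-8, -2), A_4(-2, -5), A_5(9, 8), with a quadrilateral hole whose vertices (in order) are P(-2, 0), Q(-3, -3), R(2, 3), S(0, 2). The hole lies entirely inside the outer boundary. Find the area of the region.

60

Outer boundary:
Cross-terms: 36, 18, 36, 29, 12  ⇒  Σ = 131
Area = |Σ|/2 = 65.5.
Hole:
Apply the shoelace formula: 2A = Σ (x_i·y_{i+1} − x_{i+1}·y_i), indices taken mod 4.
P→Q: (-2)(-3) − (-3)(0) = 6
Q→R: (-3)(3) − (2)(-3) = -3
R→S: (2)(2) − (0)(3) = 4
S→P: (0)(0) − (-2)(2) = 4
Σ = 11
Area = |Σ|/2 = 5.5.
Net area = 65.5 − 5.5 = 60.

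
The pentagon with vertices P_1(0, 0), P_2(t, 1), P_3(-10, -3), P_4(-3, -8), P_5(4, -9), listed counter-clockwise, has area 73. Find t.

-2

Write out the shoelace sum; only the two edges meeting at P_2 involve t:
2·Area = [(0·1 − t·0) + (t·(-3) − (-10)·1)] + 130
       = -3·t + 140 = 146
⇒ t = -2.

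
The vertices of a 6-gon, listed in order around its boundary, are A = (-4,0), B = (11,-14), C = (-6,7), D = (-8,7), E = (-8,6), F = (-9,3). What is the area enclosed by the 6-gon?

Apply the surveyor's formula: 2A = Σ (x_i·y_{i+1} − x_{i+1}·y_i), indices taken mod 6.
Σ = (56) + (-7) + (14) + (8) + (30) + (12) = 113
Area = |Σ|/2 = 56.5.

56.5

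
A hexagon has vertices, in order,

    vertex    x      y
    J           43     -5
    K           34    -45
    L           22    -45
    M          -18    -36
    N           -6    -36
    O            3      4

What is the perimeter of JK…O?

188

|JK| = √((-9)² + (-40)²) = √1681 = 41
|KL| = √((-12)² + (0)²) = √144 = 12
|LM| = √((-40)² + (9)²) = √1681 = 41
|MN| = √((12)² + (0)²) = √144 = 12
|NO| = √((9)² + (40)²) = √1681 = 41
|OJ| = √((40)² + (-9)²) = √1681 = 41
Perimeter = 41 + 12 + 41 + 12 + 41 + 41 = 188.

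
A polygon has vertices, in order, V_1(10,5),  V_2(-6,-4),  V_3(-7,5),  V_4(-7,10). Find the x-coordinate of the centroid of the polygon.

Apply the shoelace formula. First the cross-terms c_i = x_i·y_{i+1} − x_{i+1}·y_i:
  -10, -58, -35, -135  ⇒  2A = -238, A = -119.
Then Σ (x_i + x_{i+1})·c_i = 799, so x̄ = 799 / (6·(-119)) = -47/42.

-47/42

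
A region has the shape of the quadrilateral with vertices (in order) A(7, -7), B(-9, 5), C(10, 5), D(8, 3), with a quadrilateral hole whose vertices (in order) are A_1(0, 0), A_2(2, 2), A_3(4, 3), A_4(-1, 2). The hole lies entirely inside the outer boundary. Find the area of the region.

100.5

Outer boundary:
Apply the surveyor's formula: 2A = Σ (x_i·y_{i+1} − x_{i+1}·y_i), indices taken mod 4.
Cross-terms: -28, -95, -10, -77  ⇒  Σ = -210
Area = |Σ|/2 = 105.
Hole:
Cross-terms: 0, -2, 11, 0  ⇒  Σ = 9
Area = |Σ|/2 = 4.5.
Net area = 105 − 4.5 = 100.5.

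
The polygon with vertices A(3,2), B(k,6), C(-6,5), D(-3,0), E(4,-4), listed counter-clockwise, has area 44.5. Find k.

Write out the shoelace sum; only the two edges meeting at B involve k:
2·Area = [(3·6 − k·2) + (k·5 − (-6)·6)] + 47
       = 3·k + 101 = 89
⇒ k = -4.

-4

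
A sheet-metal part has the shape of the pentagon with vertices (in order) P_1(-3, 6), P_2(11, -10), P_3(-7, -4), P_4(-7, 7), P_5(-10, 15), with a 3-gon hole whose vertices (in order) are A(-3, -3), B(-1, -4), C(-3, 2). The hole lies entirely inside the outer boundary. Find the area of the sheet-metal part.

Outer boundary:
Cross-terms: -36, -114, -77, -35, -15  ⇒  Σ = -277
Area = |Σ|/2 = 138.5.
Hole:
Apply the shoelace (surveyor's) formula: 2A = Σ (x_i·y_{i+1} − x_{i+1}·y_i), indices taken mod 3.
Σ = (9) + (-14) + (15) = 10
Area = |Σ|/2 = 5.
Net area = 138.5 − 5 = 133.5.

133.5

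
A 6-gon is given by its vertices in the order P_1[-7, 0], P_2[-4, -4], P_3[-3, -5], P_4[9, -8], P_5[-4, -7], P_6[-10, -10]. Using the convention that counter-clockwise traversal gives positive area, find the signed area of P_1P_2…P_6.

P_1→P_2: (-7)(-4) − (-4)(0) = 28
P_2→P_3: (-4)(-5) − (-3)(-4) = 8
P_3→P_4: (-3)(-8) − (9)(-5) = 69
P_4→P_5: (9)(-7) − (-4)(-8) = -95
P_5→P_6: (-4)(-10) − (-10)(-7) = -30
P_6→P_1: (-10)(0) − (-7)(-10) = -70
Σ = -90
Signed area = Σ/2 = -45 (negative ⇒ clockwise traversal).

-45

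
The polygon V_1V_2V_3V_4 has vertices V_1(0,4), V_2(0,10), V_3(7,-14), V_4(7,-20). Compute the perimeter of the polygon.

|V_1V_2| = √((0)² + (6)²) = √36 = 6
|V_2V_3| = √((7)² + (-24)²) = √625 = 25
|V_3V_4| = √((0)² + (-6)²) = √36 = 6
|V_4V_1| = √((-7)² + (24)²) = √625 = 25
Perimeter = 6 + 25 + 6 + 25 = 62.

62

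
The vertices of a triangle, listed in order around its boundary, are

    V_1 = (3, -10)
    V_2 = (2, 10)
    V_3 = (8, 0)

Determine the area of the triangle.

55

Apply the shoelace formula: 2A = Σ (x_i·y_{i+1} − x_{i+1}·y_i), indices taken mod 3.
Σ = (50) + (-80) + (-80) = -110
Area = |Σ|/2 = 55.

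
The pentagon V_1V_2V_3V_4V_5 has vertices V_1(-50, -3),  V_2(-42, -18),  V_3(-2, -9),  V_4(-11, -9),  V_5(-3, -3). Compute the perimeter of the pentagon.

|V_1V_2| = √((8)² + (-15)²) = √289 = 17
|V_2V_3| = √((40)² + (9)²) = √1681 = 41
|V_3V_4| = √((-9)² + (0)²) = √81 = 9
|V_4V_5| = √((8)² + (6)²) = √100 = 10
|V_5V_1| = √((-47)² + (0)²) = √2209 = 47
Perimeter = 17 + 41 + 9 + 10 + 47 = 124.

124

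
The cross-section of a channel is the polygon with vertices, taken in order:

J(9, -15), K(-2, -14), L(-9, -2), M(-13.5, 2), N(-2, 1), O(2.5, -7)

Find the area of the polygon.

147.75

Cross-terms: -156, -122, -45, -9.5, 11.5, 25.5  ⇒  Σ = -295.5
Area = |Σ|/2 = 147.75.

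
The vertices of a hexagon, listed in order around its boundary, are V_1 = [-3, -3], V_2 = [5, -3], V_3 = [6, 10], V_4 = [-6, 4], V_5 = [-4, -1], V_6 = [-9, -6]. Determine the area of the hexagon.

Apply the shoelace (surveyor's) formula: 2A = Σ (x_i·y_{i+1} − x_{i+1}·y_i), indices taken mod 6.
Σ = (24) + (68) + (84) + (22) + (15) + (9) = 222
Area = |Σ|/2 = 111.

111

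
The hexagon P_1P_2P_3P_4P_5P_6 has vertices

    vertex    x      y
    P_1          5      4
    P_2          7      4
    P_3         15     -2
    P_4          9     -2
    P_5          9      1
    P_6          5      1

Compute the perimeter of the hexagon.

28

|P_1P_2| = √((2)² + (0)²) = √4 = 2
|P_2P_3| = √((8)² + (-6)²) = √100 = 10
|P_3P_4| = √((-6)² + (0)²) = √36 = 6
|P_4P_5| = √((0)² + (3)²) = √9 = 3
|P_5P_6| = √((-4)² + (0)²) = √16 = 4
|P_6P_1| = √((0)² + (3)²) = √9 = 3
Perimeter = 2 + 10 + 6 + 3 + 4 + 3 = 28.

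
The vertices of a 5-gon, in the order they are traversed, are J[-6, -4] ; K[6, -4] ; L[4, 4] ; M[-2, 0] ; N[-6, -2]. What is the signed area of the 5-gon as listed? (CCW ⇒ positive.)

56

Apply Gauss's area formula: 2A = Σ (x_i·y_{i+1} − x_{i+1}·y_i), indices taken mod 5.
Σ = (48) + (40) + (8) + (4) + (12) = 112
Signed area = Σ/2 = 56 (positive ⇒ counter-clockwise traversal).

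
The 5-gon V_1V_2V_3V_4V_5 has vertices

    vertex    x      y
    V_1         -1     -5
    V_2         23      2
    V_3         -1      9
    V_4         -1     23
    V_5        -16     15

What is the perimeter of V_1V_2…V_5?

|V_1V_2| = √((24)² + (7)²) = √625 = 25
|V_2V_3| = √((-24)² + (7)²) = √625 = 25
|V_3V_4| = √((0)² + (14)²) = √196 = 14
|V_4V_5| = √((-15)² + (-8)²) = √289 = 17
|V_5V_1| = √((15)² + (-20)²) = √625 = 25
Perimeter = 25 + 25 + 14 + 17 + 25 = 106.

106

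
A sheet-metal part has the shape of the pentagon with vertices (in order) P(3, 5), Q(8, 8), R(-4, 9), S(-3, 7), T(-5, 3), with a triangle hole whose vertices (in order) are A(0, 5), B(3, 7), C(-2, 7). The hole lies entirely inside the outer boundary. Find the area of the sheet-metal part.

34.5

Outer boundary:
Apply the shoelace formula: 2A = Σ (x_i·y_{i+1} − x_{i+1}·y_i), indices taken mod 5.
Σ = (-16) + (104) + (-1) + (26) + (-34) = 79
Area = |Σ|/2 = 39.5.
Hole:
Cross-terms: -15, 35, -10  ⇒  Σ = 10
Area = |Σ|/2 = 5.
Net area = 39.5 − 5 = 34.5.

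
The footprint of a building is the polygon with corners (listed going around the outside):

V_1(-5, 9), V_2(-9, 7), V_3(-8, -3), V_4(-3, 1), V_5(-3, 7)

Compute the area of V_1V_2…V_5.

Apply the shoelace formula: 2A = Σ (x_i·y_{i+1} − x_{i+1}·y_i), indices taken mod 5.
Cross-terms: 46, 83, -17, -18, 8  ⇒  Σ = 102
Area = |Σ|/2 = 51.

51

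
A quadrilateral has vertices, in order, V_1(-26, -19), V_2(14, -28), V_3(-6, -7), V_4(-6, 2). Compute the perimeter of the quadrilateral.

|V_1V_2| = √((40)² + (-9)²) = √1681 = 41
|V_2V_3| = √((-20)² + (21)²) = √841 = 29
|V_3V_4| = √((0)² + (9)²) = √81 = 9
|V_4V_1| = √((-20)² + (-21)²) = √841 = 29
Perimeter = 41 + 29 + 9 + 29 = 108.

108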